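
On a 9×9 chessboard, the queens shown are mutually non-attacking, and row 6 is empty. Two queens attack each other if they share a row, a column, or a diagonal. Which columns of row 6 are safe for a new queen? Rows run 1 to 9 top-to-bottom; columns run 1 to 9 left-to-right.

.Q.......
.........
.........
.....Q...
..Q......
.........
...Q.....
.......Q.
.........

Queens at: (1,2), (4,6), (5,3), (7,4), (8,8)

(1,2) attacks row 6 at column 2 and diagonals 7.
(4,6) attacks row 6 at column 6 and diagonals 4, 8.
(5,3) attacks row 6 at column 3 and diagonals 2, 4.
(7,4) attacks row 6 at column 4 and diagonals 3, 5.
(8,8) attacks row 6 at column 8 and diagonals 6.
Attacked columns: {2, 3, 4, 5, 6, 7, 8}. Safe: {1, 9}.

columns 1, 9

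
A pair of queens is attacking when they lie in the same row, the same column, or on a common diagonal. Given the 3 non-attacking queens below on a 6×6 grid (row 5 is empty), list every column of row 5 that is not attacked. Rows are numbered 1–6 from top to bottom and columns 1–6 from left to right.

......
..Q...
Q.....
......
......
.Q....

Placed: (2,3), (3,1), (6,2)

columns 4, 5

(2,3) attacks row 5 at column 3 and diagonals 6.
(3,1) attacks row 5 at column 1 and diagonals 3.
(6,2) attacks row 5 at column 2 and diagonals 1, 3.
Attacked columns: {1, 2, 3, 6}. Safe: {4, 5}.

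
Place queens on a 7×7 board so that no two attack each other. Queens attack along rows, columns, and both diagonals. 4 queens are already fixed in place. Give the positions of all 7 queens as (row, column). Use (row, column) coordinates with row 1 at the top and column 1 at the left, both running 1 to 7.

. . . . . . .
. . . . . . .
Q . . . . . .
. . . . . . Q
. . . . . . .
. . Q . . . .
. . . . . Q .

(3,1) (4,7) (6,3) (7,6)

(1,2) (2,4) (3,1) (4,7) (5,5) (6,3) (7,6)

Row 1: attacked by (3,1)→{1,3}; (4,7)→{4,7}; (6,3)→{3}; (7,6)→{6}. Safe: 2, 5. Place at column 2.
Row 2: attacked by (1,2)→{1,2,3}; (3,1)→{1,2}; (4,7)→{5,7}; (6,3)→{3,7}; (7,6)→{1,6}. Safe: 4. Place at column 4.
Row 5: attacked by (1,2)→{2,6}; (2,4)→{1,4,7}; (3,1)→{1,3}; (4,7)→{6,7}; (6,3)→{2,3,4}; (7,6)→{4,6}. Safe: 5. Place at column 5.
Columns [2, 4, 1, 7, 5, 3, 6], r−c [-1, -2, 2, -3, 0, 3, 1], r+c [3, 6, 4, 11, 10, 9, 13] are all distinct, so no two queens attack.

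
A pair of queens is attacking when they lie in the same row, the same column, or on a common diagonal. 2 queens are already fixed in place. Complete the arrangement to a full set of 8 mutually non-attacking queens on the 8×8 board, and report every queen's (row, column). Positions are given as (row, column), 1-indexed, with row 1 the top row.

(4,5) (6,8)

(1,4) (2,6) (3,1) (4,5) (5,2) (6,8) (7,3) (8,7)

Row 1: attacked by (4,5)→{2,5,8}; (6,8)→{3,8}. Safe: 1, 4, 6, 7. Place at column 4.
Row 2: attacked by (1,4)→{3,4,5}; (4,5)→{3,5,7}; (6,8)→{4,8}. Safe: 1, 2, 6. Place at column 6.
Row 3: attacked by (1,4)→{2,4,6}; (2,6)→{5,6,7}; (4,5)→{4,5,6}; (6,8)→{5,8}. Safe: 1, 3. Place at column 1.
Row 5: attacked by (1,4)→{4,8}; (2,6)→{3,6}; (3,1)→{1,3}; (4,5)→{4,5,6}; (6,8)→{7,8}. Safe: 2. Place at column 2.
Row 7: attacked by (1,4)→{4}; (2,6)→{1,6}; (3,1)→{1,5}; (4,5)→{2,5,8}; (5,2)→{2,4}; (6,8)→{7,8}. Safe: 3. Place at column 3.
Row 8: attacked by (1,4)→{4}; (2,6)→{6}; (3,1)→{1,6}; (4,5)→{1,5}; (5,2)→{2,5}; (6,8)→{6,8}; (7,3)→{2,3,4}. Safe: 7. Place at column 7.
Columns [4, 6, 1, 5, 2, 8, 3, 7], r−c [-3, -4, 2, -1, 3, -2, 4, 1], r+c [5, 8, 4, 9, 7, 14, 10, 15] are all distinct, so no two queens attack.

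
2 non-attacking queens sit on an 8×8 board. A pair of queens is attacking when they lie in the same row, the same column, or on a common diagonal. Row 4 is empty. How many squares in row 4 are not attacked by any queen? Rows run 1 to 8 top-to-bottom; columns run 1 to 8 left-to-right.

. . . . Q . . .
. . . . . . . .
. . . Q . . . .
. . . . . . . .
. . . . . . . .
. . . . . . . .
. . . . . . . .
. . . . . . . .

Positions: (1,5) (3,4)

3

(1,5) attacks row 4 at column 5 and diagonals 2, 8.
(3,4) attacks row 4 at column 4 and diagonals 3, 5.
Attacked columns: {2, 3, 4, 5, 8}. Safe: {1, 6, 7}.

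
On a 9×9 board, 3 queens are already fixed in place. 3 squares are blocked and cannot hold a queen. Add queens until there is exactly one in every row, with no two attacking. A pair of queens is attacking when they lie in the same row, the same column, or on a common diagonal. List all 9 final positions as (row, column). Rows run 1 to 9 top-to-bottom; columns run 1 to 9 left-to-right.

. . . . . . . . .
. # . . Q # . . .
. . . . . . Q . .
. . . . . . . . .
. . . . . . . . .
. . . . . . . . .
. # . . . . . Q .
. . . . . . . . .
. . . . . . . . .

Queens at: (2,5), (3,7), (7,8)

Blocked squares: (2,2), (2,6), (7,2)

Row 1: attacked by (2,5)→{4,5,6}; (3,7)→{5,7,9}; (7,8)→{2,8}. Safe: 1, 3. Place at column 3.
Row 4: attacked by (1,3)→{3,6}; (2,5)→{3,5,7}; (3,7)→{6,7,8}; (7,8)→{5,8}. Safe: 1, 2, 4, 9. Place at column 1.
Row 5: attacked by (1,3)→{3,7}; (2,5)→{2,5,8}; (3,7)→{5,7,9}; (4,1)→{1,2}; (7,8)→{6,8}. Safe: 4. Place at column 4.
Row 6: attacked by (1,3)→{3,8}; (2,5)→{1,5,9}; (3,7)→{4,7}; (4,1)→{1,3}; (5,4)→{3,4,5}; (7,8)→{7,8,9}. Safe: 2, 6. Place at column 2.
Row 8: attacked by (1,3)→{3}; (2,5)→{5}; (3,7)→{2,7}; (4,1)→{1,5}; (5,4)→{1,4,7}; (6,2)→{2,4}; (7,8)→{7,8,9}. Safe: 6. Place at column 6.
Row 9: attacked by (1,3)→{3}; (2,5)→{5}; (3,7)→{1,7}; (4,1)→{1,6}; (5,4)→{4,8}; (6,2)→{2,5}; (7,8)→{6,8}; (8,6)→{5,6,7}. Safe: 9. Place at column 9.
Columns [3, 5, 7, 1, 4, 2, 8, 6, 9], r−c [-2, -3, -4, 3, 1, 4, -1, 2, 0], r+c [4, 7, 10, 5, 9, 8, 15, 14, 18] are all distinct, so no two queens attack.

(1,3) (2,5) (3,7) (4,1) (5,4) (6,2) (7,8) (8,6) (9,9)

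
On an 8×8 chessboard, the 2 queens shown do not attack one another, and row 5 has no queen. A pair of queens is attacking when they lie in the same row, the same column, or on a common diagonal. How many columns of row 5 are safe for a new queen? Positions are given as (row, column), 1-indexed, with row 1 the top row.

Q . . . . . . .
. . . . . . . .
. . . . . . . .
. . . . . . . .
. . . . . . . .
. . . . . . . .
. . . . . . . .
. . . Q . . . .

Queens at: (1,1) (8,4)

(1,1) attacks row 5 at column 1 and diagonals 5.
(8,4) attacks row 5 at column 4 and diagonals 1, 7.
Attacked columns: {1, 4, 5, 7}. Safe: {2, 3, 6, 8}.

4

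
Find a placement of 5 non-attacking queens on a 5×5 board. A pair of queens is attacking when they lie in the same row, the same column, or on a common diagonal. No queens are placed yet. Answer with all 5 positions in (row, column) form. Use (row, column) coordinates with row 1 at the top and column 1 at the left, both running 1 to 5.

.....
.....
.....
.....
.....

(1,1) (2,3) (3,5) (4,2) (5,4)

Row 1: Safe: 1, 2, 3, 4, 5. Place at column 1.
Row 2: attacked by (1,1)→{1,2}. Safe: 3, 4, 5. Place at column 3.
Row 3: attacked by (1,1)→{1,3}; (2,3)→{2,3,4}. Safe: 5. Place at column 5.
Row 4: attacked by (1,1)→{1,4}; (2,3)→{1,3,5}; (3,5)→{4,5}. Safe: 2. Place at column 2.
Row 5: attacked by (1,1)→{1,5}; (2,3)→{3}; (3,5)→{3,5}; (4,2)→{1,2,3}. Safe: 4. Place at column 4.
Columns [1, 3, 5, 2, 4], r−c [0, -1, -2, 2, 1], r+c [2, 5, 8, 6, 9] are all distinct, so no two queens attack.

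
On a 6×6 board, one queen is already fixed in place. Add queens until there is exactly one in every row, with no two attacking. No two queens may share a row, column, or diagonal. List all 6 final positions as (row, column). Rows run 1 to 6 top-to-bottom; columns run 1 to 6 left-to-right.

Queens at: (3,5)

Row 1: attacked by (3,5)→{3,5}. Safe: 1, 2, 4, 6. Place at column 4.
Row 2: attacked by (1,4)→{3,4,5}; (3,5)→{4,5,6}. Safe: 1, 2. Place at column 1.
Row 4: attacked by (1,4)→{1,4}; (2,1)→{1,3}; (3,5)→{4,5,6}. Safe: 2. Place at column 2.
Row 5: attacked by (1,4)→{4}; (2,1)→{1,4}; (3,5)→{3,5}; (4,2)→{1,2,3}. Safe: 6. Place at column 6.
Row 6: attacked by (1,4)→{4}; (2,1)→{1,5}; (3,5)→{2,5}; (4,2)→{2,4}; (5,6)→{5,6}. Safe: 3. Place at column 3.
Columns [4, 1, 5, 2, 6, 3], r−c [-3, 1, -2, 2, -1, 3], r+c [5, 3, 8, 6, 11, 9] are all distinct, so no two queens attack.

(1,4) (2,1) (3,5) (4,2) (5,6) (6,3)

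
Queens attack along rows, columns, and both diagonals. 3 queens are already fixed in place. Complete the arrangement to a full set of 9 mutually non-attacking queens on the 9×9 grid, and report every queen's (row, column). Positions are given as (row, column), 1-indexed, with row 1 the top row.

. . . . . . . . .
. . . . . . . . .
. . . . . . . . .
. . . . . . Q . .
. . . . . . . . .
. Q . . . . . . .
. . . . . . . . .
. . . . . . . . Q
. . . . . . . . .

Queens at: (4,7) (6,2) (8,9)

Row 1: attacked by (4,7)→{4,7}; (6,2)→{2,7}; (8,9)→{2,9}. Safe: 1, 3, 5, 6, 8. Place at column 8.
Row 2: attacked by (1,8)→{7,8,9}; (4,7)→{5,7,9}; (6,2)→{2,6}; (8,9)→{3,9}. Safe: 1, 4. Place at column 4.
Row 3: attacked by (1,8)→{6,8}; (2,4)→{3,4,5}; (4,7)→{6,7,8}; (6,2)→{2,5}; (8,9)→{4,9}. Safe: 1. Place at column 1.
Row 5: attacked by (1,8)→{4,8}; (2,4)→{1,4,7}; (3,1)→{1,3}; (4,7)→{6,7,8}; (6,2)→{1,2,3}; (8,9)→{6,9}. Safe: 5. Place at column 5.
Row 7: attacked by (1,8)→{2,8}; (2,4)→{4,9}; (3,1)→{1,5}; (4,7)→{4,7}; (5,5)→{3,5,7}; (6,2)→{1,2,3}; (8,9)→{8,9}. Safe: 6. Place at column 6.
Row 9: attacked by (1,8)→{8}; (2,4)→{4}; (3,1)→{1,7}; (4,7)→{2,7}; (5,5)→{1,5,9}; (6,2)→{2,5}; (7,6)→{4,6,8}; (8,9)→{8,9}. Safe: 3. Place at column 3.
Columns [8, 4, 1, 7, 5, 2, 6, 9, 3], r−c [-7, -2, 2, -3, 0, 4, 1, -1, 6], r+c [9, 6, 4, 11, 10, 8, 13, 17, 12] are all distinct, so no two queens attack.

(1,8) (2,4) (3,1) (4,7) (5,5) (6,2) (7,6) (8,9) (9,3)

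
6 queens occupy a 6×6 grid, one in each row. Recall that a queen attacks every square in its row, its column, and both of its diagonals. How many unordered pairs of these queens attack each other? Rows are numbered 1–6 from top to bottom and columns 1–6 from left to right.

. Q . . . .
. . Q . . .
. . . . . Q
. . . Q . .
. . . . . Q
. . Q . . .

6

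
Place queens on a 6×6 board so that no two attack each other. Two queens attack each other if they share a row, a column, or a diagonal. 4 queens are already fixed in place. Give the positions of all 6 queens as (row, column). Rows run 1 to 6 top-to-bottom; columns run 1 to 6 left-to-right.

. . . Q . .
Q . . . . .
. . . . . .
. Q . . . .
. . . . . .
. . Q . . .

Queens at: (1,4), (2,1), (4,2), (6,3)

(1,4) (2,1) (3,5) (4,2) (5,6) (6,3)

Row 3: attacked by (1,4)→{2,4,6}; (2,1)→{1,2}; (4,2)→{1,2,3}; (6,3)→{3,6}. Safe: 5. Place at column 5.
Row 5: attacked by (1,4)→{4}; (2,1)→{1,4}; (3,5)→{3,5}; (4,2)→{1,2,3}; (6,3)→{2,3,4}. Safe: 6. Place at column 6.
Columns [4, 1, 5, 2, 6, 3], r−c [-3, 1, -2, 2, -1, 3], r+c [5, 3, 8, 6, 11, 9] are all distinct, so no two queens attack.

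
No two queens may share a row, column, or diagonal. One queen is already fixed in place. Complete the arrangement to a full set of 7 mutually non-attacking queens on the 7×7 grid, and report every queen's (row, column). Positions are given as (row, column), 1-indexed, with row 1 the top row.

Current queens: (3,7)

Row 1: attacked by (3,7)→{5,7}. Safe: 1, 2, 3, 4, 6. Place at column 6.
Row 2: attacked by (1,6)→{5,6,7}; (3,7)→{6,7}. Safe: 1, 2, 3, 4. Place at column 4.
Row 4: attacked by (1,6)→{3,6}; (2,4)→{2,4,6}; (3,7)→{6,7}. Safe: 1, 5. Place at column 1.
Row 5: attacked by (1,6)→{2,6}; (2,4)→{1,4,7}; (3,7)→{5,7}; (4,1)→{1,2}. Safe: 3. Place at column 3.
Row 6: attacked by (1,6)→{1,6}; (2,4)→{4}; (3,7)→{4,7}; (4,1)→{1,3}; (5,3)→{2,3,4}. Safe: 5. Place at column 5.
Row 7: attacked by (1,6)→{6}; (2,4)→{4}; (3,7)→{3,7}; (4,1)→{1,4}; (5,3)→{1,3,5}; (6,5)→{4,5,6}. Safe: 2. Place at column 2.
Columns [6, 4, 7, 1, 3, 5, 2], r−c [-5, -2, -4, 3, 2, 1, 5], r+c [7, 6, 10, 5, 8, 11, 9] are all distinct, so no two queens attack.

(1,6) (2,4) (3,7) (4,1) (5,3) (6,5) (7,2)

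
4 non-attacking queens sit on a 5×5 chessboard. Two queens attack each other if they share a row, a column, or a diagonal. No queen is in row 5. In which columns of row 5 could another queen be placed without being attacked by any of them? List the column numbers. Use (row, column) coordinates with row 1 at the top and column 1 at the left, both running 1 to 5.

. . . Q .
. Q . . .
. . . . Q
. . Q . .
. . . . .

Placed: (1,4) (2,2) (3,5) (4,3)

(1,4) attacks row 5 at column 4.
(2,2) attacks row 5 at column 2 and diagonals 5.
(3,5) attacks row 5 at column 5 and diagonals 3.
(4,3) attacks row 5 at column 3 and diagonals 2, 4.
Attacked columns: {2, 3, 4, 5}. Safe: {1}.

columns 1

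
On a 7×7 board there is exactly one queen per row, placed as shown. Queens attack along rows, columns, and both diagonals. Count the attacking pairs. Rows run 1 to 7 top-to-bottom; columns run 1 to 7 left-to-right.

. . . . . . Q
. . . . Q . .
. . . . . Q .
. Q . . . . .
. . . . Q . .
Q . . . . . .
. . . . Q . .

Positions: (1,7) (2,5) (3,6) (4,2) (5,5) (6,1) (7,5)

6

Same column: (2,5)–(5,5) (column 5); (2,5)–(7,5) (column 5); (5,5)–(7,5) (column 5).
Same diagonal: (2,5)–(3,6) (|2−3| = |5−6| = 1); (2,5)–(6,1) (|2−6| = |5−1| = 4); (4,2)–(7,5) (|4−7| = |2−5| = 3).
Total attacking pairs: 6.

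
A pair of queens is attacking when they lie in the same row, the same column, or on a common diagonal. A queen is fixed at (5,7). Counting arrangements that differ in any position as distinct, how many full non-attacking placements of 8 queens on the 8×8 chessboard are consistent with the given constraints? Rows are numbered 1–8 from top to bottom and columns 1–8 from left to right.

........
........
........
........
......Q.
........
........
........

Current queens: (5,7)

Branch on row 1: col 1 → 1; col 2 → 0; col 4 → 3; col 5 → 3; col 6 → 0; col 8 → 1.
Sum: 1 + 0 + 3 + 3 + 0 + 1 = 8.

8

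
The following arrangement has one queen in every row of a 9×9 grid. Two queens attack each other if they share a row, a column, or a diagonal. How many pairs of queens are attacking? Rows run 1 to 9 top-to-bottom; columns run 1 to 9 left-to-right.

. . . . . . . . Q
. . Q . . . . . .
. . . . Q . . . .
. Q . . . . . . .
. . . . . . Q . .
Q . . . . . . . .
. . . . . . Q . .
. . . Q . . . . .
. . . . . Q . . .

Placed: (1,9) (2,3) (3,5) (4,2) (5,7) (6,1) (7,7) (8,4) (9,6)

3

Same column: (5,7)–(7,7) (column 7).
Same diagonal: (3,5)–(5,7) (|3−5| = |5−7| = 2); (5,7)–(8,4) (|5−8| = |7−4| = 3).
Total attacking pairs: 3.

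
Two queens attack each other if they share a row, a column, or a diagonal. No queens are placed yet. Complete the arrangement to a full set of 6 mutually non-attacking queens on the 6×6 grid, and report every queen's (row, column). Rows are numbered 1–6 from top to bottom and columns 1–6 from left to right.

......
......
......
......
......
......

(1,3) (2,6) (3,2) (4,5) (5,1) (6,4)

Row 1: Safe: 1, 2, 3, 4, 5, 6. Place at column 3.
Row 2: attacked by (1,3)→{2,3,4}. Safe: 1, 5, 6. Place at column 6.
Row 3: attacked by (1,3)→{1,3,5}; (2,6)→{5,6}. Safe: 2, 4. Place at column 2.
Row 4: attacked by (1,3)→{3,6}; (2,6)→{4,6}; (3,2)→{1,2,3}. Safe: 5. Place at column 5.
Row 5: attacked by (1,3)→{3}; (2,6)→{3,6}; (3,2)→{2,4}; (4,5)→{4,5,6}. Safe: 1. Place at column 1.
Row 6: attacked by (1,3)→{3}; (2,6)→{2,6}; (3,2)→{2,5}; (4,5)→{3,5}; (5,1)→{1,2}. Safe: 4. Place at column 4.
Columns [3, 6, 2, 5, 1, 4], r−c [-2, -4, 1, -1, 4, 2], r+c [4, 8, 5, 9, 6, 10] are all distinct, so no two queens attack.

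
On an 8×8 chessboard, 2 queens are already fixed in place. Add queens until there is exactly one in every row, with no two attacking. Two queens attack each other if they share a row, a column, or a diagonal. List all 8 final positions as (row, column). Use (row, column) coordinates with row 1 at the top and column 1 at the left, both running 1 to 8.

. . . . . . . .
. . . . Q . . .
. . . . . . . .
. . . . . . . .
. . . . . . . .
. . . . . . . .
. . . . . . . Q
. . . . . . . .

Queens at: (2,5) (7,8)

(1,3) (2,5) (3,7) (4,1) (5,4) (6,2) (7,8) (8,6)

Row 1: attacked by (2,5)→{4,5,6}; (7,8)→{2,8}. Safe: 1, 3, 7. Place at column 3.
Row 3: attacked by (1,3)→{1,3,5}; (2,5)→{4,5,6}; (7,8)→{4,8}. Safe: 2, 7. Place at column 7.
Row 4: attacked by (1,3)→{3,6}; (2,5)→{3,5,7}; (3,7)→{6,7,8}; (7,8)→{5,8}. Safe: 1, 2, 4. Place at column 1.
Row 5: attacked by (1,3)→{3,7}; (2,5)→{2,5,8}; (3,7)→{5,7}; (4,1)→{1,2}; (7,8)→{6,8}. Safe: 4. Place at column 4.
Row 6: attacked by (1,3)→{3,8}; (2,5)→{1,5}; (3,7)→{4,7}; (4,1)→{1,3}; (5,4)→{3,4,5}; (7,8)→{7,8}. Safe: 2, 6. Place at column 2.
Row 8: attacked by (1,3)→{3}; (2,5)→{5}; (3,7)→{2,7}; (4,1)→{1,5}; (5,4)→{1,4,7}; (6,2)→{2,4}; (7,8)→{7,8}. Safe: 6. Place at column 6.
Columns [3, 5, 7, 1, 4, 2, 8, 6], r−c [-2, -3, -4, 3, 1, 4, -1, 2], r+c [4, 7, 10, 5, 9, 8, 15, 14] are all distinct, so no two queens attack.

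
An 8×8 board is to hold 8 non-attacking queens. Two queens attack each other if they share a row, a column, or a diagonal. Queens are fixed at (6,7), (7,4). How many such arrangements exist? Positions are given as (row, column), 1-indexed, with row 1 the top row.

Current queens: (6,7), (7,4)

2

Branch on row 1: col 1 → 0; col 3 → 1; col 5 → 0; col 6 → 0; col 8 → 1.
Sum: 0 + 1 + 0 + 0 + 1 = 2.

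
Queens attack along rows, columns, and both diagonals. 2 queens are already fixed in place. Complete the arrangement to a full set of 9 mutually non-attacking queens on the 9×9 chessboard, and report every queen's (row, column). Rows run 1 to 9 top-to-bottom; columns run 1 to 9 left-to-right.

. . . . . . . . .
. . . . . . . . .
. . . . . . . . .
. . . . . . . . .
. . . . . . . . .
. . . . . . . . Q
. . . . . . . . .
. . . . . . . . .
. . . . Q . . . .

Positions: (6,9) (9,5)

Row 1: attacked by (6,9)→{4,9}; (9,5)→{5}. Safe: 1, 2, 3, 6, 7, 8. Place at column 8.
Row 2: attacked by (1,8)→{7,8,9}; (6,9)→{5,9}; (9,5)→{5}. Safe: 1, 2, 3, 4, 6. Place at column 3.
Row 3: attacked by (1,8)→{6,8}; (2,3)→{2,3,4}; (6,9)→{6,9}; (9,5)→{5}. Safe: 1, 7. Place at column 1.
Row 4: attacked by (1,8)→{5,8}; (2,3)→{1,3,5}; (3,1)→{1,2}; (6,9)→{7,9}; (9,5)→{5}. Safe: 4, 6. Place at column 4.
Row 5: attacked by (1,8)→{4,8}; (2,3)→{3,6}; (3,1)→{1,3}; (4,4)→{3,4,5}; (6,9)→{8,9}; (9,5)→{1,5,9}. Safe: 2, 7. Place at column 7.
Row 7: attacked by (1,8)→{2,8}; (2,3)→{3,8}; (3,1)→{1,5}; (4,4)→{1,4,7}; (5,7)→{5,7,9}; (6,9)→{8,9}; (9,5)→{3,5,7}. Safe: 6. Place at column 6.
Row 8: attacked by (1,8)→{1,8}; (2,3)→{3,9}; (3,1)→{1,6}; (4,4)→{4,8}; (5,7)→{4,7}; (6,9)→{7,9}; (7,6)→{5,6,7}; (9,5)→{4,5,6}. Safe: 2. Place at column 2.
Columns [8, 3, 1, 4, 7, 9, 6, 2, 5], r−c [-7, -1, 2, 0, -2, -3, 1, 6, 4], r+c [9, 5, 4, 8, 12, 15, 13, 10, 14] are all distinct, so no two queens attack.

(1,8) (2,3) (3,1) (4,4) (5,7) (6,9) (7,6) (8,2) (9,5)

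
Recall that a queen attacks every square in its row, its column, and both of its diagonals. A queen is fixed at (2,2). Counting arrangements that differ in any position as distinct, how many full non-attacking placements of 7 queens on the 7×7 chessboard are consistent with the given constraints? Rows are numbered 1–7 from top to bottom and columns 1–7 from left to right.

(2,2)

4

Branch on row 1: col 4 → 1; col 5 → 1; col 6 → 1; col 7 → 1.
Sum: 1 + 1 + 1 + 1 = 4.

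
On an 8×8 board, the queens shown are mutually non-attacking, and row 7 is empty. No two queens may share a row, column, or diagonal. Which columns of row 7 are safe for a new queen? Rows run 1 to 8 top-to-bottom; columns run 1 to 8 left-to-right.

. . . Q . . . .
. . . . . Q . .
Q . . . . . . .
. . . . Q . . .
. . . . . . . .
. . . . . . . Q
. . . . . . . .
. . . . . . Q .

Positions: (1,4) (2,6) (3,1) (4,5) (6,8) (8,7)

(1,4) attacks row 7 at column 4.
(2,6) attacks row 7 at column 6 and diagonals 1.
(3,1) attacks row 7 at column 1 and diagonals 5.
(4,5) attacks row 7 at column 5 and diagonals 2, 8.
(6,8) attacks row 7 at column 8 and diagonals 7.
(8,7) attacks row 7 at column 7 and diagonals 6, 8.
Attacked columns: {1, 2, 4, 5, 6, 7, 8}. Safe: {3}.

columns 3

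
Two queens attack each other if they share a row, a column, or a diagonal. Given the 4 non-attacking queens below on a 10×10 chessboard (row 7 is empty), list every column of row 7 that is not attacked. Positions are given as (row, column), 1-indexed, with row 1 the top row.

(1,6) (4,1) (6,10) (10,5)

(1,6) attacks row 7 at column 6.
(4,1) attacks row 7 at column 1 and diagonals 4.
(6,10) attacks row 7 at column 10 and diagonals 9.
(10,5) attacks row 7 at column 5 and diagonals 2, 8.
Attacked columns: {1, 2, 4, 5, 6, 8, 9, 10}. Safe: {3, 7}.

columns 3, 7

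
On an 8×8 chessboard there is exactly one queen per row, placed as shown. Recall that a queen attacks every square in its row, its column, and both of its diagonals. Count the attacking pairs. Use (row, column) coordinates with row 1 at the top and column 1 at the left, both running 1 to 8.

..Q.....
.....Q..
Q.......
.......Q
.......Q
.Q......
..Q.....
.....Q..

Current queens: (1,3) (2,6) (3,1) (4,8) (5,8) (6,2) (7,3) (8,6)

8

Same column: (1,3)–(7,3) (column 3); (2,6)–(8,6) (column 6); (4,8)–(5,8) (column 8).
Same diagonal: (1,3)–(3,1) (|1−3| = |3−1| = 2); (2,6)–(4,8) (|2−4| = |6−8| = 2); (2,6)–(6,2) (|2−6| = |6−2| = 4); (3,1)–(8,6) (|3−8| = |1−6| = 5); (6,2)–(7,3) (|6−7| = |2−3| = 1).
Total attacking pairs: 8.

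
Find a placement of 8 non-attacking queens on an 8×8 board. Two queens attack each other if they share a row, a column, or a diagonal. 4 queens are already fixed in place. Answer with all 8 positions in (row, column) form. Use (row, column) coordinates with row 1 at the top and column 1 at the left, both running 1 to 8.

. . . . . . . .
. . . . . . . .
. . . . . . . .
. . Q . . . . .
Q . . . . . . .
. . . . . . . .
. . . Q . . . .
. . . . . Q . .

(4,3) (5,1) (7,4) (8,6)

(1,8) (2,2) (3,5) (4,3) (5,1) (6,7) (7,4) (8,6)

Row 1: attacked by (4,3)→{3,6}; (5,1)→{1,5}; (7,4)→{4}; (8,6)→{6}. Safe: 2, 7, 8. Place at column 8.
Row 2: attacked by (1,8)→{7,8}; (4,3)→{1,3,5}; (5,1)→{1,4}; (7,4)→{4}; (8,6)→{6}. Safe: 2. Place at column 2.
Row 3: attacked by (1,8)→{6,8}; (2,2)→{1,2,3}; (4,3)→{2,3,4}; (5,1)→{1,3}; (7,4)→{4,8}; (8,6)→{1,6}. Safe: 5, 7. Place at column 5.
Row 6: attacked by (1,8)→{3,8}; (2,2)→{2,6}; (3,5)→{2,5,8}; (4,3)→{1,3,5}; (5,1)→{1,2}; (7,4)→{3,4,5}; (8,6)→{4,6,8}. Safe: 7. Place at column 7.
Columns [8, 2, 5, 3, 1, 7, 4, 6], r−c [-7, 0, -2, 1, 4, -1, 3, 2], r+c [9, 4, 8, 7, 6, 13, 11, 14] are all distinct, so no two queens attack.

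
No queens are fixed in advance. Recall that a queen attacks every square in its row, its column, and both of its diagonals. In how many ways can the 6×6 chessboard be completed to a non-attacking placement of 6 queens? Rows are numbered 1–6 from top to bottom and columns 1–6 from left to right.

4

Branch on row 1: col 1 → 0; col 2 → 1; col 3 → 1; col 4 → 1; col 5 → 1; col 6 → 0.
Sum: 0 + 1 + 1 + 1 + 1 + 0 = 4.
(This is the classic 6-queens count.)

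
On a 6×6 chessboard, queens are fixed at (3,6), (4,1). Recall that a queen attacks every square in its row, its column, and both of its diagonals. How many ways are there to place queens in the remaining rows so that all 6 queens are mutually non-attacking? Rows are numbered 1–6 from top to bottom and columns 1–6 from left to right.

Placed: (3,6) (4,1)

1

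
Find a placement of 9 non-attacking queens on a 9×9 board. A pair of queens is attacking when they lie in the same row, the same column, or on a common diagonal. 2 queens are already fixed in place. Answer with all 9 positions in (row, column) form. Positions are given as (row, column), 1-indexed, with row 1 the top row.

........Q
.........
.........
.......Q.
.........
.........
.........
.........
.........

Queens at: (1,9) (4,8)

(1,9) (2,5) (3,1) (4,8) (5,4) (6,2) (7,7) (8,3) (9,6)

Row 2: attacked by (1,9)→{8,9}; (4,8)→{6,8}. Safe: 1, 2, 3, 4, 5, 7. Place at column 5.
Row 3: attacked by (1,9)→{7,9}; (2,5)→{4,5,6}; (4,8)→{7,8,9}. Safe: 1, 2, 3. Place at column 1.
Row 5: attacked by (1,9)→{5,9}; (2,5)→{2,5,8}; (3,1)→{1,3}; (4,8)→{7,8,9}. Safe: 4, 6. Place at column 4.
Row 6: attacked by (1,9)→{4,9}; (2,5)→{1,5,9}; (3,1)→{1,4}; (4,8)→{6,8}; (5,4)→{3,4,5}. Safe: 2, 7. Place at column 2.
Row 7: attacked by (1,9)→{3,9}; (2,5)→{5}; (3,1)→{1,5}; (4,8)→{5,8}; (5,4)→{2,4,6}; (6,2)→{1,2,3}. Safe: 7. Place at column 7.
Row 8: attacked by (1,9)→{2,9}; (2,5)→{5}; (3,1)→{1,6}; (4,8)→{4,8}; (5,4)→{1,4,7}; (6,2)→{2,4}; (7,7)→{6,7,8}. Safe: 3. Place at column 3.
Row 9: attacked by (1,9)→{1,9}; (2,5)→{5}; (3,1)→{1,7}; (4,8)→{3,8}; (5,4)→{4,8}; (6,2)→{2,5}; (7,7)→{5,7,9}; (8,3)→{2,3,4}. Safe: 6. Place at column 6.
Columns [9, 5, 1, 8, 4, 2, 7, 3, 6], r−c [-8, -3, 2, -4, 1, 4, 0, 5, 3], r+c [10, 7, 4, 12, 9, 8, 14, 11, 15] are all distinct, so no two queens attack.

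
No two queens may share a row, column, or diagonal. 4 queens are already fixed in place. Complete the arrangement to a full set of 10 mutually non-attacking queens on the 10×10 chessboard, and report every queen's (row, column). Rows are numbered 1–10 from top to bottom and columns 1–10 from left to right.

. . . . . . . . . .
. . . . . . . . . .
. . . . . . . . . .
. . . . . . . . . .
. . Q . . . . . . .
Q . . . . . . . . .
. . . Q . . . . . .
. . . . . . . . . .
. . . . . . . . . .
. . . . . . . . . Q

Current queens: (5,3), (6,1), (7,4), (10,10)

(1,2) (2,8) (3,6) (4,9) (5,3) (6,1) (7,4) (8,7) (9,5) (10,10)

Row 1: attacked by (5,3)→{3,7}; (6,1)→{1,6}; (7,4)→{4,10}; (10,10)→{1,10}. Safe: 2, 5, 8, 9. Place at column 2.
Row 2: attacked by (1,2)→{1,2,3}; (5,3)→{3,6}; (6,1)→{1,5}; (7,4)→{4,9}; (10,10)→{2,10}. Safe: 7, 8. Place at column 8.
Row 3: attacked by (1,2)→{2,4}; (2,8)→{7,8,9}; (5,3)→{1,3,5}; (6,1)→{1,4}; (7,4)→{4,8}; (10,10)→{3,10}. Safe: 6. Place at column 6.
Row 4: attacked by (1,2)→{2,5}; (2,8)→{6,8,10}; (3,6)→{5,6,7}; (5,3)→{2,3,4}; (6,1)→{1,3}; (7,4)→{1,4,7}; (10,10)→{4,10}. Safe: 9. Place at column 9.
Row 8: attacked by (1,2)→{2,9}; (2,8)→{2,8}; (3,6)→{1,6}; (4,9)→{5,9}; (5,3)→{3,6}; (6,1)→{1,3}; (7,4)→{3,4,5}; (10,10)→{8,10}. Safe: 7. Place at column 7.
Row 9: attacked by (1,2)→{2,10}; (2,8)→{1,8}; (3,6)→{6}; (4,9)→{4,9}; (5,3)→{3,7}; (6,1)→{1,4}; (7,4)→{2,4,6}; (8,7)→{6,7,8}; (10,10)→{9,10}. Safe: 5. Place at column 5.
Columns [2, 8, 6, 9, 3, 1, 4, 7, 5, 10], r−c [-1, -6, -3, -5, 2, 5, 3, 1, 4, 0], r+c [3, 10, 9, 13, 8, 7, 11, 15, 14, 20] are all distinct, so no two queens attack.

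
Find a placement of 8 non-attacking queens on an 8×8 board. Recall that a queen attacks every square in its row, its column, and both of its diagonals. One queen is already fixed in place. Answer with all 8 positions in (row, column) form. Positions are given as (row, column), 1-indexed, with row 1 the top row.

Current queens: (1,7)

(1,7) (2,1) (3,3) (4,8) (5,6) (6,4) (7,2) (8,5)

Row 2: attacked by (1,7)→{6,7,8}. Safe: 1, 2, 3, 4, 5. Place at column 1.
Row 3: attacked by (1,7)→{5,7}; (2,1)→{1,2}. Safe: 3, 4, 6, 8. Place at column 3.
Row 4: attacked by (1,7)→{4,7}; (2,1)→{1,3}; (3,3)→{2,3,4}. Safe: 5, 6, 8. Place at column 8.
Row 5: attacked by (1,7)→{3,7}; (2,1)→{1,4}; (3,3)→{1,3,5}; (4,8)→{7,8}. Safe: 2, 6. Place at column 6.
Row 6: attacked by (1,7)→{2,7}; (2,1)→{1,5}; (3,3)→{3,6}; (4,8)→{6,8}; (5,6)→{5,6,7}. Safe: 4. Place at column 4.
Row 7: attacked by (1,7)→{1,7}; (2,1)→{1,6}; (3,3)→{3,7}; (4,8)→{5,8}; (5,6)→{4,6,8}; (6,4)→{3,4,5}. Safe: 2. Place at column 2.
Row 8: attacked by (1,7)→{7}; (2,1)→{1,7}; (3,3)→{3,8}; (4,8)→{4,8}; (5,6)→{3,6}; (6,4)→{2,4,6}; (7,2)→{1,2,3}. Safe: 5. Place at column 5.
Columns [7, 1, 3, 8, 6, 4, 2, 5], r−c [-6, 1, 0, -4, -1, 2, 5, 3], r+c [8, 3, 6, 12, 11, 10, 9, 13] are all distinct, so no two queens attack.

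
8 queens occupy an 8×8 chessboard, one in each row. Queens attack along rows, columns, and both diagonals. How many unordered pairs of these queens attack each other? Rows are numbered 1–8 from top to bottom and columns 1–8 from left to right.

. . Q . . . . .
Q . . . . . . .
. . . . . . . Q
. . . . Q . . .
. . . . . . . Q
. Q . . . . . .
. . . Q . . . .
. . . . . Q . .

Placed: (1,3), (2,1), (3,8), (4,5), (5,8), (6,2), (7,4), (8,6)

2

Same column: (3,8)–(5,8) (column 8).
Same diagonal: (3,8)–(7,4) (|3−7| = |8−4| = 4).
Total attacking pairs: 2.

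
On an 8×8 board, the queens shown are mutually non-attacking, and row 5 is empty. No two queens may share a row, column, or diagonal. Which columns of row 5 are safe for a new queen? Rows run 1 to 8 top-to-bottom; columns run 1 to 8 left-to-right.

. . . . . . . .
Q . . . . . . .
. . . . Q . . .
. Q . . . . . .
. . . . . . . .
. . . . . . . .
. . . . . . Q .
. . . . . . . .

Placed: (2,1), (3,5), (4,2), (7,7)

columns 6, 8

(2,1) attacks row 5 at column 1 and diagonals 4.
(3,5) attacks row 5 at column 5 and diagonals 3, 7.
(4,2) attacks row 5 at column 2 and diagonals 1, 3.
(7,7) attacks row 5 at column 7 and diagonals 5.
Attacked columns: {1, 2, 3, 4, 5, 7}. Safe: {6, 8}.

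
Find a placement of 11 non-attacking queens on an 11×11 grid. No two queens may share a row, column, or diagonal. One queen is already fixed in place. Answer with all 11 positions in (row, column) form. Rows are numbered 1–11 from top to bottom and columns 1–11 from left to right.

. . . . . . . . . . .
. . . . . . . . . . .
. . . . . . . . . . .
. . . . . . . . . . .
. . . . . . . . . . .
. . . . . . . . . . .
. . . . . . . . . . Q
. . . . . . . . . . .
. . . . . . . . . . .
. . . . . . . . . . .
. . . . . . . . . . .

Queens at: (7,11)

(1,1) (2,4) (3,9) (4,3) (5,8) (6,2) (7,11) (8,6) (9,10) (10,7) (11,5)

Row 1: attacked by (7,11)→{5,11}. Safe: 1, 2, 3, 4, 6, 7, 8, 9, 10. Place at column 1.
Row 2: attacked by (1,1)→{1,2}; (7,11)→{6,11}. Safe: 3, 4, 5, 7, 8, 9, 10. Place at column 4.
Row 3: attacked by (1,1)→{1,3}; (2,4)→{3,4,5}; (7,11)→{7,11}. Safe: 2, 6, 8, 9, 10. Place at column 9.
Row 4: attacked by (1,1)→{1,4}; (2,4)→{2,4,6}; (3,9)→{8,9,10}; (7,11)→{8,11}. Safe: 3, 5, 7. Place at column 3.
Row 5: attacked by (1,1)→{1,5}; (2,4)→{1,4,7}; (3,9)→{7,9,11}; (4,3)→{2,3,4}; (7,11)→{9,11}. Safe: 6, 8, 10. Place at column 8.
Row 6: attacked by (1,1)→{1,6}; (2,4)→{4,8}; (3,9)→{6,9}; (4,3)→{1,3,5}; (5,8)→{7,8,9}; (7,11)→{10,11}. Safe: 2. Place at column 2.
Row 8: attacked by (1,1)→{1,8}; (2,4)→{4,10}; (3,9)→{4,9}; (4,3)→{3,7}; (5,8)→{5,8,11}; (6,2)→{2,4}; (7,11)→{10,11}. Safe: 6. Place at column 6.
Row 9: attacked by (1,1)→{1,9}; (2,4)→{4,11}; (3,9)→{3,9}; (4,3)→{3,8}; (5,8)→{4,8}; (6,2)→{2,5}; (7,11)→{9,11}; (8,6)→{5,6,7}. Safe: 10. Place at column 10.
Row 10: attacked by (1,1)→{1,10}; (2,4)→{4}; (3,9)→{2,9}; (4,3)→{3,9}; (5,8)→{3,8}; (6,2)→{2,6}; (7,11)→{8,11}; (8,6)→{4,6,8}; (9,10)→{9,10,11}. Safe: 5, 7. Place at column 7.
Row 11: attacked by (1,1)→{1,11}; (2,4)→{4}; (3,9)→{1,9}; (4,3)→{3,10}; (5,8)→{2,8}; (6,2)→{2,7}; (7,11)→{7,11}; (8,6)→{3,6,9}; (9,10)→{8,10}; (10,7)→{6,7,8}. Safe: 5. Place at column 5.
Columns [1, 4, 9, 3, 8, 2, 11, 6, 10, 7, 5], r−c [0, -2, -6, 1, -3, 4, -4, 2, -1, 3, 6], r+c [2, 6, 12, 7, 13, 8, 18, 14, 19, 17, 16] are all distinct, so no two queens attack.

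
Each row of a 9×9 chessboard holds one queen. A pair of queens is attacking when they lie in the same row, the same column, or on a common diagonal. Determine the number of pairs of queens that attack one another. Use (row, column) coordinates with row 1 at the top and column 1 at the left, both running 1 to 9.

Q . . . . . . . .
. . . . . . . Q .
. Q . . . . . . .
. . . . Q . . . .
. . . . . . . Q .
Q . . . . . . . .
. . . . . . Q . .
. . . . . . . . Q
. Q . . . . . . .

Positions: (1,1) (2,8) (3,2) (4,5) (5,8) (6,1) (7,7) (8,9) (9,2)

Same column: (1,1)–(6,1) (column 1); (2,8)–(5,8) (column 8); (3,2)–(9,2) (column 2).
Same diagonal: (1,1)–(7,7) (|1−7| = |1−7| = 6); (4,5)–(8,9) (|4−8| = |5−9| = 4).
Total attacking pairs: 5.

5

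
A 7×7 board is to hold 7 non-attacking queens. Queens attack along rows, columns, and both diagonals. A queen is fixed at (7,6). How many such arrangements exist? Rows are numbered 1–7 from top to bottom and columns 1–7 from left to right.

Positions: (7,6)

7

Branch on row 1: col 1 → 1; col 2 → 4; col 3 → 1; col 4 → 1; col 5 → 0; col 7 → 0.
Sum: 1 + 4 + 1 + 1 + 0 + 0 = 7.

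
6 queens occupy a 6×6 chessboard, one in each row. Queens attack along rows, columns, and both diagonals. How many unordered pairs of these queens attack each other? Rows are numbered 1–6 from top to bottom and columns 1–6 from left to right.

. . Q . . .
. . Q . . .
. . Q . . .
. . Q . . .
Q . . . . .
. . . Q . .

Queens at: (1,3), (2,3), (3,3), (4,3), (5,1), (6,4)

Same column: (1,3)–(2,3) (column 3); (1,3)–(3,3) (column 3); (1,3)–(4,3) (column 3); (2,3)–(3,3) (column 3); (2,3)–(4,3) (column 3); (3,3)–(4,3) (column 3).
Same diagonal: (3,3)–(5,1) (|3−5| = |3−1| = 2).
Total attacking pairs: 7.

7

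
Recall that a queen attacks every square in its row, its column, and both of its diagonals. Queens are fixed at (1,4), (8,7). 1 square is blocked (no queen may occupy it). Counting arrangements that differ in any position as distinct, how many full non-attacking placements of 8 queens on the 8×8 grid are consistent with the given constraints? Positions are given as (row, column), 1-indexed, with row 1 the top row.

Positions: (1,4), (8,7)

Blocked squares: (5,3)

Branch on row 2: col 2 → 2; col 6 → 1; col 8 → 0.
Sum: 2 + 1 + 0 = 3.

3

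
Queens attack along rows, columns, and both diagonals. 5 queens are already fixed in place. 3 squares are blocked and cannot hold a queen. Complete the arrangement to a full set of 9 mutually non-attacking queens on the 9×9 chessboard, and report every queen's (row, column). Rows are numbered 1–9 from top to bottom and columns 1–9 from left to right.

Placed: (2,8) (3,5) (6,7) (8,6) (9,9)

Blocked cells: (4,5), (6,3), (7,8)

(1,4) (2,8) (3,5) (4,3) (5,1) (6,7) (7,2) (8,6) (9,9)

Row 1: attacked by (2,8)→{7,8,9}; (3,5)→{3,5,7}; (6,7)→{2,7}; (8,6)→{6}; (9,9)→{1,9}. Safe: 4. Place at column 4.
Row 4: attacked by (1,4)→{1,4,7}; (2,8)→{6,8}; (3,5)→{4,5,6}; (6,7)→{5,7,9}; (8,6)→{2,6}; (9,9)→{4,9}. Blocked: 5. Safe: 3. Place at column 3.
Row 5: attacked by (1,4)→{4,8}; (2,8)→{5,8}; (3,5)→{3,5,7}; (4,3)→{2,3,4}; (6,7)→{6,7,8}; (8,6)→{3,6,9}; (9,9)→{5,9}. Safe: 1. Place at column 1.
Row 7: attacked by (1,4)→{4}; (2,8)→{3,8}; (3,5)→{1,5,9}; (4,3)→{3,6}; (5,1)→{1,3}; (6,7)→{6,7,8}; (8,6)→{5,6,7}; (9,9)→{7,9}. Blocked: 8. Safe: 2. Place at column 2.
Columns [4, 8, 5, 3, 1, 7, 2, 6, 9], r−c [-3, -6, -2, 1, 4, -1, 5, 2, 0], r+c [5, 10, 8, 7, 6, 13, 9, 14, 18] are all distinct, so no two queens attack.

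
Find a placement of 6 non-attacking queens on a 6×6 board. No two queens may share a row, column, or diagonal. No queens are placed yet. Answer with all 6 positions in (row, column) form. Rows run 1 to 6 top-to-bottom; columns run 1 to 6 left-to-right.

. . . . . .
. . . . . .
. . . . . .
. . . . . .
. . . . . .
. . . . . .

Row 1: Safe: 1, 2, 3, 4, 5, 6. Place at column 2.
Row 2: attacked by (1,2)→{1,2,3}. Safe: 4, 5, 6. Place at column 4.
Row 3: attacked by (1,2)→{2,4}; (2,4)→{3,4,5}. Safe: 1, 6. Place at column 6.
Row 4: attacked by (1,2)→{2,5}; (2,4)→{2,4,6}; (3,6)→{5,6}. Safe: 1, 3. Place at column 1.
Row 5: attacked by (1,2)→{2,6}; (2,4)→{1,4}; (3,6)→{4,6}; (4,1)→{1,2}. Safe: 3, 5. Place at column 3.
Row 6: attacked by (1,2)→{2}; (2,4)→{4}; (3,6)→{3,6}; (4,1)→{1,3}; (5,3)→{2,3,4}. Safe: 5. Place at column 5.
Columns [2, 4, 6, 1, 3, 5], r−c [-1, -2, -3, 3, 2, 1], r+c [3, 6, 9, 5, 8, 11] are all distinct, so no two queens attack.

(1,2) (2,4) (3,6) (4,1) (5,3) (6,5)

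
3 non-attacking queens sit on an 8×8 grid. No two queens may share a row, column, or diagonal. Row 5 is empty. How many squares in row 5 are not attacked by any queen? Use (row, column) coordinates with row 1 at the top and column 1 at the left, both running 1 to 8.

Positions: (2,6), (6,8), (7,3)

(2,6) attacks row 5 at column 6 and diagonals 3.
(6,8) attacks row 5 at column 8 and diagonals 7.
(7,3) attacks row 5 at column 3 and diagonals 1, 5.
Attacked columns: {1, 3, 5, 6, 7, 8}. Safe: {2, 4}.

2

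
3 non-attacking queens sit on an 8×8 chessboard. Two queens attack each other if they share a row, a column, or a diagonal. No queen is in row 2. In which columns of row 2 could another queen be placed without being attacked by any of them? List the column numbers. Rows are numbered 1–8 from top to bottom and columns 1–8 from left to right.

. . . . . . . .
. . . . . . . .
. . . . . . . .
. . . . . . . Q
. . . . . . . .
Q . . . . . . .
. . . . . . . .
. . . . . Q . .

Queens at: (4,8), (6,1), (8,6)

(4,8) attacks row 2 at column 8 and diagonals 6.
(6,1) attacks row 2 at column 1 and diagonals 5.
(8,6) attacks row 2 at column 6.
Attacked columns: {1, 5, 6, 8}. Safe: {2, 3, 4, 7}.

columns 2, 3, 4, 7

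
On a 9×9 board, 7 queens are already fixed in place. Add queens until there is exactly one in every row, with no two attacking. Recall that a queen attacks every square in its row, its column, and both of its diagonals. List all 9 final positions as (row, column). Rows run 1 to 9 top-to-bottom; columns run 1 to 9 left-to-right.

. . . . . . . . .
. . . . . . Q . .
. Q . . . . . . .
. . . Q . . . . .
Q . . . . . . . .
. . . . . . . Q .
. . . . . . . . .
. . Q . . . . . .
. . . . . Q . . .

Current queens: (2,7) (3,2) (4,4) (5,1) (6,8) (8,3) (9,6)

Row 1: attacked by (2,7)→{6,7,8}; (3,2)→{2,4}; (4,4)→{1,4,7}; (5,1)→{1,5}; (6,8)→{3,8}; (8,3)→{3}; (9,6)→{6}. Safe: 9. Place at column 9.
Row 7: attacked by (1,9)→{3,9}; (2,7)→{2,7}; (3,2)→{2,6}; (4,4)→{1,4,7}; (5,1)→{1,3}; (6,8)→{7,8,9}; (8,3)→{2,3,4}; (9,6)→{4,6,8}. Safe: 5. Place at column 5.
Columns [9, 7, 2, 4, 1, 8, 5, 3, 6], r−c [-8, -5, 1, 0, 4, -2, 2, 5, 3], r+c [10, 9, 5, 8, 6, 14, 12, 11, 15] are all distinct, so no two queens attack.

(1,9) (2,7) (3,2) (4,4) (5,1) (6,8) (7,5) (8,3) (9,6)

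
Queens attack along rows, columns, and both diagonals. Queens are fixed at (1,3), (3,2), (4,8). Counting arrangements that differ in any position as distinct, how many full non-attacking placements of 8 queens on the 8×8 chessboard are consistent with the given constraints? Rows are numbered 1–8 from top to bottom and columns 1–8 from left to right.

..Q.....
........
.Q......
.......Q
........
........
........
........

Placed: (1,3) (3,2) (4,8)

4

Branch on row 2: col 5 → 2; col 7 → 2.
Sum: 2 + 2 = 4.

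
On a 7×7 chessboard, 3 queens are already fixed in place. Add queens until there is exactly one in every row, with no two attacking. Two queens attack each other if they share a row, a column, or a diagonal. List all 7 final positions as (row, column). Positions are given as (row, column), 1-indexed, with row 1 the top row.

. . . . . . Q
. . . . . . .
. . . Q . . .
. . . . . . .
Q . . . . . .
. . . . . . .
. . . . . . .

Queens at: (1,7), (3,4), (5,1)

Row 2: attacked by (1,7)→{6,7}; (3,4)→{3,4,5}; (5,1)→{1,4}. Safe: 2. Place at column 2.
Row 4: attacked by (1,7)→{4,7}; (2,2)→{2,4}; (3,4)→{3,4,5}; (5,1)→{1,2}. Safe: 6. Place at column 6.
Row 6: attacked by (1,7)→{2,7}; (2,2)→{2,6}; (3,4)→{1,4,7}; (4,6)→{4,6}; (5,1)→{1,2}. Safe: 3, 5. Place at column 3.
Row 7: attacked by (1,7)→{1,7}; (2,2)→{2,7}; (3,4)→{4}; (4,6)→{3,6}; (5,1)→{1,3}; (6,3)→{2,3,4}. Safe: 5. Place at column 5.
Columns [7, 2, 4, 6, 1, 3, 5], r−c [-6, 0, -1, -2, 4, 3, 2], r+c [8, 4, 7, 10, 6, 9, 12] are all distinct, so no two queens attack.

(1,7) (2,2) (3,4) (4,6) (5,1) (6,3) (7,5)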